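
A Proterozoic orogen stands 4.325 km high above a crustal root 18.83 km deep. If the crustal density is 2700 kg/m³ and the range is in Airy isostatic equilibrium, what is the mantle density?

Airy balance: ρ_c h = (ρ_m − ρ_c) r → ρ_m = ρ_c (1 + h/r).
ρ_m = 2700 × (1 + 4.325 km/18.83 km) = 3320 kg/m³.

3320 kg/m³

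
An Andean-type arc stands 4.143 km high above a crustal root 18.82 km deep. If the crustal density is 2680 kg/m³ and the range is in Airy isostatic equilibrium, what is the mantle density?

Airy balance: ρ_c h = (ρ_m − ρ_c) r → ρ_m = ρ_c (1 + h/r).
ρ_m = 2680 × (1 + 4.143 km/18.82 km) = 3270 kg/m³.

3270 kg/m³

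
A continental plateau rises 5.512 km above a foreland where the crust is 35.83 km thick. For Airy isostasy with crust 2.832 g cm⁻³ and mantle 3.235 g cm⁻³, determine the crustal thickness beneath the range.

80.1 km

Root depth r = h ρ_c / (ρ_m − ρ_c) = 5.512 km × 2.832 / 0.403 = 38.73 km.
Total thickness = T + h + r = 35.83 km + 5.512 km + 38.73 km = 80.1 km.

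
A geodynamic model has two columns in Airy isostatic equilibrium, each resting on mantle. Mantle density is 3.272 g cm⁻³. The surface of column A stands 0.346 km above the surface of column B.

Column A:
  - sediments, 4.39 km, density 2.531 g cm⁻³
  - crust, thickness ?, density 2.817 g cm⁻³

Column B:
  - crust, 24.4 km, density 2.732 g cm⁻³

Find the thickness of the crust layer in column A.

Take the compensation level at the base of the deeper column (depth z_c below the surface of column A) and equate Σ ρ_i t_i down to z_c; mantle fills any gap and the z_c terms cancel.
Column A: 4.39×2.531 + x×2.817 + (z_c − 4.39 − x)×3.272
Column B: 0.346×0 + 24.4×2.732 + (z_c − 0.346 − 24.4)×3.272
The z_c×3.272 term appears on both sides and cancels. Collect the known terms of each column as K = Σ(ρt)_known − 3.272 × (depth of known layers): K_A = 11.11109 − 3.272×4.39 = −3.25299; K_B = 66.6608 − 3.272×(0.346 + 24.4) = −14.308112.
Balance: K_A − x×(3.272 − 2.817) = K_B, so x = (K_A − K_B)/(3.272 − 2.817) = 11.0551/0.455 = 24.3 km.

24.3 km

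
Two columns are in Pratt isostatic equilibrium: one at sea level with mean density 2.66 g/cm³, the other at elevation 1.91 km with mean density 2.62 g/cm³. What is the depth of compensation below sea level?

125 km

ρ_ref D = ρ (D + h) → D (ρ_ref − ρ) = ρ h.
D = ρ h/(ρ_ref − ρ) = 2.62 × 1.91 km/(2.66 − 2.62) = 125 km.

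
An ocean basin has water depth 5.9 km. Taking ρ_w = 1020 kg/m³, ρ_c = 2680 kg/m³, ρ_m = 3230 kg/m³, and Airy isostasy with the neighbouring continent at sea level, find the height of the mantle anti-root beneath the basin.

By Archimedes' principle applied to the lithosphere: replacing crust with seawater at the top is compensated by replacing crust with mantle at the base: d (ρ_c − ρ_w) = a (ρ_m − ρ_c).
a = d (ρ_c − ρ_w)/(ρ_m − ρ_c) = 5.9 km × 1660/550 = 17.8 km.

17.8 km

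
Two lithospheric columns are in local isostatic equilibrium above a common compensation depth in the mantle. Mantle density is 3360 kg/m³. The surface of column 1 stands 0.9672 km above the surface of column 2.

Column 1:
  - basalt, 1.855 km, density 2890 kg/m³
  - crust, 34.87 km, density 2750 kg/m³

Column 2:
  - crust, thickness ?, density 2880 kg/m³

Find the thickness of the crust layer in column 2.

Take the compensation level at the base of the deeper column (depth z_c below the surface of column 1) and equate Σ ρ_i t_i down to z_c; mantle fills any gap and the z_c terms cancel.
Column 1: 1.855×2890 + 34.87×2750 + (z_c − 36.725)×3360
Column 2: 0.9672×0 + x×2880 + (z_c − 0.9672 − 0 − x)×3360
The z_c×3360 term appears on both sides and cancels. Collect the known terms of each column as K = Σ(ρt)_known − 3360 × (depth of known layers): K_1 = 101253.45 − 3360×36.725 = −22142.55; K_2 = 0 − 3360×(0.9672 + 0) = −3249.792.
Balance: K_1 = K_2 − x×(3360 − 2880), so x = (K_2 − K_1)/(3360 − 2880) = 18892.8/480 = 39.4 km.

39.4 km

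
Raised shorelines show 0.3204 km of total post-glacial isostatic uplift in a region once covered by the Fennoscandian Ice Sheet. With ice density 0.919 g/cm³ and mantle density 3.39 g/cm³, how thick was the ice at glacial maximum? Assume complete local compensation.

1.18 km

u = t ρ_ice/ρ_m → t = u ρ_m/ρ_ice = 0.3204 km × 3.39/0.919 = 1.18 km.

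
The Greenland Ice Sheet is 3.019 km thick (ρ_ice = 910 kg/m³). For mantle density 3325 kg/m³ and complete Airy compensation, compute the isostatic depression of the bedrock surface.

Isostatic balance requires: the ice load ρ_ice t is balanced by mantle displaced below, ρ_m s.
s = t ρ_ice / ρ_m = 3.019 km × 910/3325 = 0.826 km.

0.826 km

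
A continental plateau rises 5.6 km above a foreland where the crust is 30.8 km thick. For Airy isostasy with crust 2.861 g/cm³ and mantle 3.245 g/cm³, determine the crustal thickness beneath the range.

78.1 km

Root depth r = h ρ_c / (ρ_m − ρ_c) = 5.6 km × 2.861 / 0.384 = 41.72 km.
Total thickness = T + h + r = 30.8 km + 5.6 km + 41.72 km = 78.1 km.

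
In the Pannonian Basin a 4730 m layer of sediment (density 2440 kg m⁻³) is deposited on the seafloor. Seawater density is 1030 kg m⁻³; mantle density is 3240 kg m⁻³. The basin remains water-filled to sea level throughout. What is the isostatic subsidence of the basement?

Submarine loading: the sediment displaces seawater, and the subsidence is in turn flooded, so s (ρ_m − ρ_w) = t (ρ_sed − ρ_w).
s = 4730 m × (2440 − 1030) / (3240 − 1030) = 3020 m.

3020 m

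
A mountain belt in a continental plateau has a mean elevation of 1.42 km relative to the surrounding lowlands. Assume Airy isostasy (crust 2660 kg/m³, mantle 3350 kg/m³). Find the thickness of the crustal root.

Balancing pressure at the compensation depth: the weight of the topography is balanced by the buoyancy of the root, ρ_c h = (ρ_m − ρ_c) r.
r = h · ρ_c / (ρ_m − ρ_c) = 1.42 km × 2660 / (3350 − 2660) = 5.47 km.

5.47 km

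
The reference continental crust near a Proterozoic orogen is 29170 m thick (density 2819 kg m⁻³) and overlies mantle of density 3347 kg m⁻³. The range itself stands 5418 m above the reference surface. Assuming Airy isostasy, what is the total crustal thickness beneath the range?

Root depth r = h ρ_c / (ρ_m − ρ_c) = 5418 m × 2819 / 528 = 28930 m.
Total thickness = T + h + r = 29170 m + 5418 m + 28930 m = 63500 m.

63500 m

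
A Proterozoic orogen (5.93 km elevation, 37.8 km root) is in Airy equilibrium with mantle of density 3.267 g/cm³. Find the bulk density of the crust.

ρ_c h = (ρ_m − ρ_c) r → ρ_c (h + r) = ρ_m r → ρ_c = ρ_m r / (h + r).
ρ_c = 3.267 × 37.8 km / (5.93 km + 37.8 km) = 2.82 g/cm³.

2.82 g/cm³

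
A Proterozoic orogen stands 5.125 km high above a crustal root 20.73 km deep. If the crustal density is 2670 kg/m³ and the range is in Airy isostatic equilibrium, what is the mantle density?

3330 kg/m³

Airy balance: ρ_c h = (ρ_m − ρ_c) r → ρ_m = ρ_c (1 + h/r).
ρ_m = 2670 × (1 + 5.125 km/20.73 km) = 3330 kg/m³.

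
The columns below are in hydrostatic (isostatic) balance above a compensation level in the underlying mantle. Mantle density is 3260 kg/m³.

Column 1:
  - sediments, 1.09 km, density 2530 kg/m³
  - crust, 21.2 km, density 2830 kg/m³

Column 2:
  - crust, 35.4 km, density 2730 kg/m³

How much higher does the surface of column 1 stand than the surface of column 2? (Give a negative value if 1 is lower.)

−2.71 km

For any compensation level in the mantle, the mantle terms cancel and isostasy reduces to e = (Σt_1 − Σt_2) − (Σ(ρt)_1 − Σ(ρt)_2) / ρ_m.
Σt_1 = 22.29 km; Σt_2 = 35.4 km; Σ(ρt)_1 = 62753.7; Σ(ρt)_2 = 96642 (in km·kg/m³).
e = (22.29 − 35.4) − (62753.7 − 96642) / 3260 = −2.71 km.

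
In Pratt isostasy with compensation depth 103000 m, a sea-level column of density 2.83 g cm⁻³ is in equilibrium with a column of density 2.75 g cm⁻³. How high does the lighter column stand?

3000 m

ρ_ref D = ρ (D + h) → h = D (ρ_ref − ρ)/ρ.
h = 103000 m × (2.83 − 2.75)/2.75 = 3000 m.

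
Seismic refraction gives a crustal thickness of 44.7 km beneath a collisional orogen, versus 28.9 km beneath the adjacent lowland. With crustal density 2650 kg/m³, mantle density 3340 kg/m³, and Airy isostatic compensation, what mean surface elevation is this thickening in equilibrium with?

Excess crust Δ = 44.7 km − 28.9 km = 15.8 km, split between elevation h and root r with h + r = Δ.
Airy balance ρ_c h = (ρ_m − ρ_c) r gives r = h ρ_c/(ρ_m − ρ_c), so h (1 + ρ_c/(ρ_m − ρ_c)) = Δ, i.e. h = Δ (ρ_m − ρ_c)/ρ_m.
h = 15.8 km × 690/3340 = 3.26 km.

3.26 km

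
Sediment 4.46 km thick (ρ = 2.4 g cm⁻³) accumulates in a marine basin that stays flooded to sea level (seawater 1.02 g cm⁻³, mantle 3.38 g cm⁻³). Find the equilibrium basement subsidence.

2.61 km

Submarine loading: the sediment displaces seawater, and the subsidence is in turn flooded, so s (ρ_m − ρ_w) = t (ρ_sed − ρ_w).
s = 4.46 km × (2.4 − 1.02) / (3.38 − 1.02) = 2.61 km.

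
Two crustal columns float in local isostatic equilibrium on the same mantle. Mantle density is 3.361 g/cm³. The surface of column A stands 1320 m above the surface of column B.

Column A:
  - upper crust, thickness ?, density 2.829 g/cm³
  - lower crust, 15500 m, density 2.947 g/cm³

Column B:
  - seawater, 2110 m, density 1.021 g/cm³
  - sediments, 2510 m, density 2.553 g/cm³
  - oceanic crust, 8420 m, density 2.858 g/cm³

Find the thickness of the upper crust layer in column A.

Take the compensation level at the base of the deeper column (depth z_c below the surface of column A) and equate Σ ρ_i t_i down to z_c; mantle fills any gap and the z_c terms cancel.
Column A: x×2.829 + 15500×2.947 + (z_c − 15500 − x)×3.361
Column B: 1320×0 + 2110×1.021 + 2510×2.553 + 8420×2.858 + (z_c − 1320 − 13040)×3.361
The z_c×3.361 term appears on both sides and cancels. Collect the known terms of each column as K = Σ(ρt)_known − 3.361 × (depth of known layers): K_A = 45678.5 − 3.361×15500 = −6417; K_B = 32626.7 − 3.361×(1320 + 13040) = −15637.26.
Balance: K_A − x×(3.361 − 2.829) = K_B, so x = (K_A − K_B)/(3.361 − 2.829) = 9220.26/0.532 = 17300 m.

17300 m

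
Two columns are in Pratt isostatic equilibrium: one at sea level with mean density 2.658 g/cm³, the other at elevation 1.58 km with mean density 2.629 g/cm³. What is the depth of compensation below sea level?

ρ_ref D = ρ (D + h) → D (ρ_ref − ρ) = ρ h.
D = ρ h/(ρ_ref − ρ) = 2.629 × 1.58 km/(2.658 − 2.629) = 143 km.

143 km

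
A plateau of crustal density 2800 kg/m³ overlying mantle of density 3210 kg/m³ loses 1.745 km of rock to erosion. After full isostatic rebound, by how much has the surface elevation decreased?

0.223 km

Rebound u = e ρ_c/ρ_m = 1.745 km × 2800/3210 = 1.522 km.
Net surface drop = e − u = 1.745 km − 1.522 km = e (ρ_m − ρ_c)/ρ_m = 0.223 km.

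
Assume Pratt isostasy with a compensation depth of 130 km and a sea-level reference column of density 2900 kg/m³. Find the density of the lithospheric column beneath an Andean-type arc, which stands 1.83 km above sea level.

2860 kg/m³

Pratt balance: ρ_ref D = ρ (D + h).
ρ = ρ_ref D/(D + h) = 2900 × 130 km/(130 km + 1.83 km) = 2860 kg/m³.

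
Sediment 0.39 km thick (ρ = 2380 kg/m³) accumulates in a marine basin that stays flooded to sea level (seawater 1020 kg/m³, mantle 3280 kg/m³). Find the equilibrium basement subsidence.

0.235 km

Submarine loading: the sediment displaces seawater, and the subsidence is in turn flooded, so s (ρ_m − ρ_w) = t (ρ_sed − ρ_w).
s = 0.39 km × (2380 − 1020) / (3280 − 1020) = 0.235 km.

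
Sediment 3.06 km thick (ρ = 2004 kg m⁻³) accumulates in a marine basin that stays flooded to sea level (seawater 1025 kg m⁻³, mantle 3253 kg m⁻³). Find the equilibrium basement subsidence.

Submarine loading: the sediment displaces seawater, and the subsidence is in turn flooded, so s (ρ_m − ρ_w) = t (ρ_sed − ρ_w).
s = 3.06 km × (2004 − 1025) / (3253 − 1025) = 1.34 km.

1.34 km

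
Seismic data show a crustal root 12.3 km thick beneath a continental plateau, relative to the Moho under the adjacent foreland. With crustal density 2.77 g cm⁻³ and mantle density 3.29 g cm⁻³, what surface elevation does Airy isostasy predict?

2.31 km

Balancing pressure at the compensation depth: ρ_c h = (ρ_m − ρ_c) r.
h = r (ρ_m − ρ_c) / ρ_c = 12.3 km × (3.29 − 2.77) / 2.77 = 2.31 km.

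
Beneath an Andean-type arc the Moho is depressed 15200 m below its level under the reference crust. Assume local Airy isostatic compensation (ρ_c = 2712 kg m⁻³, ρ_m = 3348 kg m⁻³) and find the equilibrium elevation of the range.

Balancing pressure at the compensation depth: ρ_c h = (ρ_m − ρ_c) r.
h = r (ρ_m − ρ_c) / ρ_c = 15200 m × (3348 − 2712) / 2712 = 3560 m.

3560 m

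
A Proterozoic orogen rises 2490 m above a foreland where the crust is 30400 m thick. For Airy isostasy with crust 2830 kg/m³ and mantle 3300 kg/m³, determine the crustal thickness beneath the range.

47900 m

Root depth r = h ρ_c / (ρ_m − ρ_c) = 2490 m × 2830 / 470 = 14990 m.
Total thickness = T + h + r = 30400 m + 2490 m + 14990 m = 47900 m.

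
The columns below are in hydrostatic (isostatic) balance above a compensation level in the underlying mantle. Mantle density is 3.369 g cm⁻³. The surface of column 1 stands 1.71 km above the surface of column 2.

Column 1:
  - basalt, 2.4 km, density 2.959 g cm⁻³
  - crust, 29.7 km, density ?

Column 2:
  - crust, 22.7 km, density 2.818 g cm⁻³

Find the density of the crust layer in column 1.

Take the compensation level at the base of the deeper column (depth z_c below the surface of column 1) and equate Σ ρ_i t_i down to z_c; mantle fills any gap and the z_c terms cancel.
Column 1: 2.4×2.959 + 29.7×ρ + (z_c − 32.1)×3.369
Column 2: 1.71×0 + 22.7×2.818 + (z_c − 1.71 − 22.7)×3.369
The z_c×3.369 term appears on both sides and cancels. Collect the known terms of each column as K = Σ(ρt)_known − 3.369 × (depth of known layers): K_1 = 7.1016 − 3.369×32.1 = −101.0433; K_2 = 63.9686 − 3.369×(1.71 + 22.7) = −18.26869.
Balance: K_1 + 29.7×ρ = K_2, so ρ = (K_2 − K_1)/29.7 = 82.7746/29.7 = 2.79 g cm⁻³.

2.79 g cm⁻³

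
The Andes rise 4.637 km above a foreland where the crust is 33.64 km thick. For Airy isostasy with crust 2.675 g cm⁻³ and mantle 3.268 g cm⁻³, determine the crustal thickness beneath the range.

Root depth r = h ρ_c / (ρ_m − ρ_c) = 4.637 km × 2.675 / 0.593 = 20.92 km.
Total thickness = T + h + r = 33.64 km + 4.637 km + 20.92 km = 59.2 km.

59.2 km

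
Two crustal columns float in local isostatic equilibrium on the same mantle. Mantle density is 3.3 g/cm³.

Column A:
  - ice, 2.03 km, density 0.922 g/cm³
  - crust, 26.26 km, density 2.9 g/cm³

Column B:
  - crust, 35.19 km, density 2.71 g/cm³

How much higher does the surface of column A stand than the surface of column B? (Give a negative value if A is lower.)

For any compensation level in the mantle, the mantle terms cancel and isostasy reduces to e = (Σt_A − Σt_B) − (Σ(ρt)_A − Σ(ρt)_B) / ρ_m.
Σt_A = 28.29 km; Σt_B = 35.19 km; Σ(ρt)_A = 78.02566; Σ(ρt)_B = 95.3649 (in km·g/cm³).
e = (28.29 − 35.19) − (78.02566 − 95.3649) / 3.3 = −1.65 km.

−1.65 km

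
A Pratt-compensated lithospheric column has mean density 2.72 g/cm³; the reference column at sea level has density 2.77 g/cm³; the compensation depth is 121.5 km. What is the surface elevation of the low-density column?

ρ_ref D = ρ (D + h) → h = D (ρ_ref − ρ)/ρ.
h = 121.5 km × (2.77 − 2.72)/2.72 = 2.23 km.

2.23 km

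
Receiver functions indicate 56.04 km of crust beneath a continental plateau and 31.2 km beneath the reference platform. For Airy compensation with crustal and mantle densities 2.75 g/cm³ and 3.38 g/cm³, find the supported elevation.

Excess crust Δ = 56.04 km − 31.2 km = 24.84 km, split between elevation h and root r with h + r = Δ.
Airy balance ρ_c h = (ρ_m − ρ_c) r gives r = h ρ_c/(ρ_m − ρ_c), so h (1 + ρ_c/(ρ_m − ρ_c)) = Δ, i.e. h = Δ (ρ_m − ρ_c)/ρ_m.
h = 24.84 km × 0.63/3.38 = 4.63 km.

4.63 km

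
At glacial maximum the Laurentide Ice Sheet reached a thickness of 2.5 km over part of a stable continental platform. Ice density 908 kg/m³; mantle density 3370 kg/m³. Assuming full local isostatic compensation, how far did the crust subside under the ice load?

0.674 km

By Archimedes' principle applied to the lithosphere: the ice load ρ_ice t is balanced by mantle displaced below, ρ_m s.
s = t ρ_ice / ρ_m = 2.5 km × 908/3370 = 0.674 km.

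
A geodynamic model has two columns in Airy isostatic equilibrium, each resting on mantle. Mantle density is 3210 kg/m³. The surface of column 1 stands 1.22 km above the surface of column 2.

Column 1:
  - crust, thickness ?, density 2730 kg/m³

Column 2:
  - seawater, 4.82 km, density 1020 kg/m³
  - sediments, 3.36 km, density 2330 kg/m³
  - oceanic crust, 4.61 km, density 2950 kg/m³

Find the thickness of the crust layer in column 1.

Take the compensation level at the base of the deeper column (depth z_c below the surface of column 1) and equate Σ ρ_i t_i down to z_c; mantle fills any gap and the z_c terms cancel.
Column 1: x×2730 + (z_c − 0 − x)×3210
Column 2: 1.22×0 + 4.82×1020 + 3.36×2330 + 4.61×2950 + (z_c − 1.22 − 12.79)×3210
The z_c×3210 term appears on both sides and cancels. Collect the known terms of each column as K = Σ(ρt)_known − 3210 × (depth of known layers): K_1 = 0 − 3210×0 = 0; K_2 = 26344.7 − 3210×(1.22 + 12.79) = −18627.4.
Balance: K_1 − x×(3210 − 2730) = K_2, so x = (K_1 − K_2)/(3210 − 2730) = 18627.4/480 = 38.8 km.

38.8 km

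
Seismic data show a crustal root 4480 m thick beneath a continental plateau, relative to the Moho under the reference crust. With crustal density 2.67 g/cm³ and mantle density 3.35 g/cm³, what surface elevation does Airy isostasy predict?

1140 m

For local isostatic compensation: ρ_c h = (ρ_m − ρ_c) r.
h = r (ρ_m − ρ_c) / ρ_c = 4480 m × (3.35 − 2.67) / 2.67 = 1140 m.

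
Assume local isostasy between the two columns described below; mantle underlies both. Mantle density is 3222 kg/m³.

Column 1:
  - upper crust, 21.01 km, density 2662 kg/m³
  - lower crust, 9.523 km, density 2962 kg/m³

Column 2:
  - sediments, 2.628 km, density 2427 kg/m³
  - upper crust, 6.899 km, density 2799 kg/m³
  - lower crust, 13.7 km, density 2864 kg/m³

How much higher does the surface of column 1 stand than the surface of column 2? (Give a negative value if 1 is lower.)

For any compensation level in the mantle, the mantle terms cancel and isostasy reduces to e = (Σt_1 − Σt_2) − (Σ(ρt)_1 − Σ(ρt)_2) / ρ_m.
Σt_1 = 30.533 km; Σt_2 = 23.227 km; Σ(ρt)_1 = 84135.746; Σ(ρt)_2 = 64925.257 (in km·kg/m³).
e = (30.533 − 23.227) − (84135.746 − 64925.257) / 3222 = 1.34 km.

1.34 km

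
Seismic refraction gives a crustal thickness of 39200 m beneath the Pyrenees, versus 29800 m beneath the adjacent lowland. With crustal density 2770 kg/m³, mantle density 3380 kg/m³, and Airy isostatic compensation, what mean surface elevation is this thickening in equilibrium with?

1700 m

Excess crust Δ = 39200 m − 29800 m = 9400 m, split between elevation h and root r with h + r = Δ.
Airy balance ρ_c h = (ρ_m − ρ_c) r gives r = h ρ_c/(ρ_m − ρ_c), so h (1 + ρ_c/(ρ_m − ρ_c)) = Δ, i.e. h = Δ (ρ_m − ρ_c)/ρ_m.
h = 9400 m × 610/3380 = 1700 m.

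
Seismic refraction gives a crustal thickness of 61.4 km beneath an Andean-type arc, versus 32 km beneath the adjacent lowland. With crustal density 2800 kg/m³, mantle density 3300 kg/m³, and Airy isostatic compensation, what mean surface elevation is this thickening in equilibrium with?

4.45 km

Excess crust Δ = 61.4 km − 32 km = 29.4 km, split between elevation h and root r with h + r = Δ.
Airy balance ρ_c h = (ρ_m − ρ_c) r gives r = h ρ_c/(ρ_m − ρ_c), so h (1 + ρ_c/(ρ_m − ρ_c)) = Δ, i.e. h = Δ (ρ_m − ρ_c)/ρ_m.
h = 29.4 km × 500/3300 = 4.45 km.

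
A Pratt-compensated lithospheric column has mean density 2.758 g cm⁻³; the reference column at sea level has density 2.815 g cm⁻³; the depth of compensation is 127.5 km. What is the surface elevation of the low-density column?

2.64 km

ρ_ref D = ρ (D + h) → h = D (ρ_ref − ρ)/ρ.
h = 127.5 km × (2.815 − 2.758)/2.758 = 2.64 km.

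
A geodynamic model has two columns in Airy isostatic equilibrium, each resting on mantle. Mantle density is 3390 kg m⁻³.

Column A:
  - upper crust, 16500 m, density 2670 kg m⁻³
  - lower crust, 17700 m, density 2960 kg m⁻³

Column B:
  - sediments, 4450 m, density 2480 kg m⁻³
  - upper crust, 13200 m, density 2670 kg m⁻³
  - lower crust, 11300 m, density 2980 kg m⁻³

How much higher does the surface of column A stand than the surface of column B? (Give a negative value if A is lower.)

For any compensation level in the mantle, the mantle terms cancel and isostasy reduces to e = (Σt_A − Σt_B) − (Σ(ρt)_A − Σ(ρt)_B) / ρ_m.
Σt_A = 34200 m; Σt_B = 28950 m; Σ(ρt)_A = 96447000; Σ(ρt)_B = 79954000 (in m·kg m⁻³).
e = (34200 − 28950) − (96447000 − 79954000) / 3390 = 385 m.

385 m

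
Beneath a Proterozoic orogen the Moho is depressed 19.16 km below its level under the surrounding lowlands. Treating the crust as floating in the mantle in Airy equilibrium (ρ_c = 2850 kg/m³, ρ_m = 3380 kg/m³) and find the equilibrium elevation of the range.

3.56 km

For local isostatic compensation: ρ_c h = (ρ_m − ρ_c) r.
h = r (ρ_m − ρ_c) / ρ_c = 19.16 km × (3380 − 2850) / 2850 = 3.56 km.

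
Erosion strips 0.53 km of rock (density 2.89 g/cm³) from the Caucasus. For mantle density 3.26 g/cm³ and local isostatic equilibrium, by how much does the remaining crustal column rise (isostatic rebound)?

0.47 km

Unloading: uplift u = e ρ_c/ρ_m = 0.53 km × 2.89/3.26 = 0.47 km.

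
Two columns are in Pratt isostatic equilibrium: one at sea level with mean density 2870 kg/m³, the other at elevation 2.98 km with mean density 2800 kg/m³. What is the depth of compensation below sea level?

ρ_ref D = ρ (D + h) → D (ρ_ref − ρ) = ρ h.
D = ρ h/(ρ_ref − ρ) = 2800 × 2.98 km/(2870 − 2800) = 119 km.

119 km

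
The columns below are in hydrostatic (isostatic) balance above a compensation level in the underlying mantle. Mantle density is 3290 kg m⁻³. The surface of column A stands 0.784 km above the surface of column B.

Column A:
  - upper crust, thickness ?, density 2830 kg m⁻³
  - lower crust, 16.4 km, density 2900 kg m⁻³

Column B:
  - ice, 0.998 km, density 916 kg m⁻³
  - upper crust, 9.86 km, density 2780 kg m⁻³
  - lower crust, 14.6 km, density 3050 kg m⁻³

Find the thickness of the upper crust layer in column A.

15.4 km

Take the compensation level at the base of the deeper column (depth z_c below the surface of column A) and equate Σ ρ_i t_i down to z_c; mantle fills any gap and the z_c terms cancel.
Column A: x×2830 + 16.4×2900 + (z_c − 16.4 − x)×3290
Column B: 0.784×0 + 0.998×916 + 9.86×2780 + 14.6×3050 + (z_c − 0.784 − 25.458)×3290
The z_c×3290 term appears on both sides and cancels. Collect the known terms of each column as K = Σ(ρt)_known − 3290 × (depth of known layers): K_A = 47560 − 3290×16.4 = −6396; K_B = 72854.968 − 3290×(0.784 + 25.458) = −13481.212.
Balance: K_A − x×(3290 − 2830) = K_B, so x = (K_A − K_B)/(3290 − 2830) = 7085.21/460 = 15.4 km.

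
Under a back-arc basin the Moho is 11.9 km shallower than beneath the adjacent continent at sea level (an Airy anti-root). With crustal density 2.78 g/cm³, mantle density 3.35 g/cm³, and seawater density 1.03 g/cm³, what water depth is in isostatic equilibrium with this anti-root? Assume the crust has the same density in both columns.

Replacing a thickness d of crust by seawater at the top must be balanced by replacing crust with mantle at the base: d (ρ_c − ρ_w) = a (ρ_m − ρ_c).
d = a (ρ_m − ρ_c)/(ρ_c − ρ_w) = 11.9 km × 0.57/1.75 = 3.88 km.

3.88 km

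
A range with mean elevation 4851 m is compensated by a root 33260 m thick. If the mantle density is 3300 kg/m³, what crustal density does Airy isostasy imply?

ρ_c h = (ρ_m − ρ_c) r → ρ_c (h + r) = ρ_m r → ρ_c = ρ_m r / (h + r).
ρ_c = 3300 × 33260 m / (4851 m + 33260 m) = 2880 kg/m³.

2880 kg/m³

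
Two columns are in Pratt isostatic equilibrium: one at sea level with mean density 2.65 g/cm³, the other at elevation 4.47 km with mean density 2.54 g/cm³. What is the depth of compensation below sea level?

ρ_ref D = ρ (D + h) → D (ρ_ref − ρ) = ρ h.
D = ρ h/(ρ_ref − ρ) = 2.54 × 4.47 km/(2.65 − 2.54) = 103 km.

103 km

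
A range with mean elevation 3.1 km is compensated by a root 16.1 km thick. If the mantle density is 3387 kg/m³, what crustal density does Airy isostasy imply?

2840 kg/m³

ρ_c h = (ρ_m − ρ_c) r → ρ_c (h + r) = ρ_m r → ρ_c = ρ_m r / (h + r).
ρ_c = 3387 × 16.1 km / (3.1 km + 16.1 km) = 2840 kg/m³.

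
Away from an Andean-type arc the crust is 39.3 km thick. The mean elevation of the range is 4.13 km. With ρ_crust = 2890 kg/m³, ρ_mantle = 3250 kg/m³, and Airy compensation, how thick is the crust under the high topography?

Root depth r = h ρ_c / (ρ_m − ρ_c) = 4.13 km × 2890 / 360 = 33.15 km.
Total thickness = T + h + r = 39.3 km + 4.13 km + 33.15 km = 76.6 km.

76.6 km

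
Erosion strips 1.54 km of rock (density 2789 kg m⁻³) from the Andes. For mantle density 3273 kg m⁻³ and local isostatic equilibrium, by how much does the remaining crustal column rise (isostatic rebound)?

1.31 km

Unloading: uplift u = e ρ_c/ρ_m = 1.54 km × 2789/3273 = 1.31 km.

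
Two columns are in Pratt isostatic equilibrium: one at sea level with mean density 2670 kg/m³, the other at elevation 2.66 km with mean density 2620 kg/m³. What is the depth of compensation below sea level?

ρ_ref D = ρ (D + h) → D (ρ_ref − ρ) = ρ h.
D = ρ h/(ρ_ref − ρ) = 2620 × 2.66 km/(2670 − 2620) = 139 km.

139 km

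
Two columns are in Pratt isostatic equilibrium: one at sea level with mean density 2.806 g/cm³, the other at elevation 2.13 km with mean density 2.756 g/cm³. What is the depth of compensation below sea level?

ρ_ref D = ρ (D + h) → D (ρ_ref − ρ) = ρ h.
D = ρ h/(ρ_ref − ρ) = 2.756 × 2.13 km/(2.806 − 2.756) = 117 km.

117 km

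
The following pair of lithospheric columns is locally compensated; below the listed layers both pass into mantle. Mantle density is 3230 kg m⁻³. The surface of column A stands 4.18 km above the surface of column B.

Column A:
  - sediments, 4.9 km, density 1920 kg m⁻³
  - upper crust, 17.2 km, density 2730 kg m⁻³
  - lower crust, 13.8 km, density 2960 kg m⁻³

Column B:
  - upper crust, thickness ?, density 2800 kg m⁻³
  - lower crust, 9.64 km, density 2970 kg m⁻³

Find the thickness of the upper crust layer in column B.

6.37 km

Take the compensation level at the base of the deeper column (depth z_c below the surface of column A) and equate Σ ρ_i t_i down to z_c; mantle fills any gap and the z_c terms cancel.
Column A: 4.9×1920 + 17.2×2730 + 13.8×2960 + (z_c − 35.9)×3230
Column B: 4.18×0 + x×2800 + 9.64×2970 + (z_c − 4.18 − 9.64 − x)×3230
The z_c×3230 term appears on both sides and cancels. Collect the known terms of each column as K = Σ(ρt)_known − 3230 × (depth of known layers): K_A = 97212 − 3230×35.9 = −18745; K_B = 28630.8 − 3230×(4.18 + 9.64) = −16007.8.
Balance: K_A = K_B − x×(3230 − 2800), so x = (K_B − K_A)/(3230 − 2800) = 2737.2/430 = 6.37 km.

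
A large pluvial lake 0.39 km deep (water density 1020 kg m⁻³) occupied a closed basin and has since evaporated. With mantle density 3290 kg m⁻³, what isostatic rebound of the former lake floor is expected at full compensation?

0.121 km

u = d ρ_w/ρ_m = 0.39 km × 1020/3290 = 0.121 km.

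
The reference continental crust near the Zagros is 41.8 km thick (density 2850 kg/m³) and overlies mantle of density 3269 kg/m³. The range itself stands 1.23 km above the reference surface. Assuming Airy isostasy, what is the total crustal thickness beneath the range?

Root depth r = h ρ_c / (ρ_m − ρ_c) = 1.23 km × 2850 / 419 = 8.366 km.
Total thickness = T + h + r = 41.8 km + 1.23 km + 8.366 km = 51.4 km.

51.4 km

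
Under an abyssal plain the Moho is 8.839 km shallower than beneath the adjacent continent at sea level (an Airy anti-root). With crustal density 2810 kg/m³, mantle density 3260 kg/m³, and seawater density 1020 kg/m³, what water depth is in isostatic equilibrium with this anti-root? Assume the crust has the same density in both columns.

2.22 km

Replacing a thickness d of crust by seawater at the top must be balanced by replacing crust with mantle at the base: d (ρ_c − ρ_w) = a (ρ_m − ρ_c).
d = a (ρ_m − ρ_c)/(ρ_c − ρ_w) = 8.839 km × 450/1790 = 2.22 km.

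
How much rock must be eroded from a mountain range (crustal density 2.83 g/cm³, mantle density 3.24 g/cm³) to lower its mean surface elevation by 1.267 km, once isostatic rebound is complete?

10 km

Net drop Δ = e − u = e − e ρ_c/ρ_m = e (ρ_m − ρ_c)/ρ_m.
e = Δ ρ_m/(ρ_m − ρ_c) = 1.267 km × 3.24/0.41 = 10 km.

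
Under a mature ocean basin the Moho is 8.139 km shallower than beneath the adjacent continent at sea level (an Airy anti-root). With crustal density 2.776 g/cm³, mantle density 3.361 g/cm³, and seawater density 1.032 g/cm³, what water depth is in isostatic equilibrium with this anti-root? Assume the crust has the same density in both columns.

2.73 km

Replacing a thickness d of crust by seawater at the top must be balanced by replacing crust with mantle at the base: d (ρ_c − ρ_w) = a (ρ_m − ρ_c).
d = a (ρ_m − ρ_c)/(ρ_c − ρ_w) = 8.139 km × 0.585/1.744 = 2.73 km.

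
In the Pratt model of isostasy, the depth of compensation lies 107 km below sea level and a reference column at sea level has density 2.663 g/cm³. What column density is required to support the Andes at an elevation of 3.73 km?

Pratt balance: ρ_ref D = ρ (D + h).
ρ = ρ_ref D/(D + h) = 2.663 × 107 km/(107 km + 3.73 km) = 2.57 g/cm³.

2.57 g/cm³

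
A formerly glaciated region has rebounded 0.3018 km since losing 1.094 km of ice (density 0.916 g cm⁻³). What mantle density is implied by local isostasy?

ρ_m = ρ_ice t / u = 0.916 × 1.094 km/0.3018 km = 3.32 g cm⁻³.

3.32 g cm⁻³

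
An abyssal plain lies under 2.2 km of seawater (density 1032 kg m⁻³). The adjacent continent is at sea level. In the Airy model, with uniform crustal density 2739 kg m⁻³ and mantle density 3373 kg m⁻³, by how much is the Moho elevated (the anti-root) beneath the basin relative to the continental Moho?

5.92 km

For local isostatic compensation: replacing crust with seawater at the top is compensated by replacing crust with mantle at the base: d (ρ_c − ρ_w) = a (ρ_m − ρ_c).
a = d (ρ_c − ρ_w)/(ρ_m − ρ_c) = 2.2 km × 1707/634 = 5.92 km.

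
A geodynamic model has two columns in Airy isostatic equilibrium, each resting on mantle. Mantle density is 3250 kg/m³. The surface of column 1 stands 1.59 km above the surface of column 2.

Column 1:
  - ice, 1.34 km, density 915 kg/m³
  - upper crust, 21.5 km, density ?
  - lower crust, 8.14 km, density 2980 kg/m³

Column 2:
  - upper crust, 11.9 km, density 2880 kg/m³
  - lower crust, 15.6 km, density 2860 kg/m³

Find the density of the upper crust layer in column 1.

2770 kg/m³

Take the compensation level at the base of the deeper column (depth z_c below the surface of column 1) and equate Σ ρ_i t_i down to z_c; mantle fills any gap and the z_c terms cancel.
Column 1: 1.34×915 + 21.5×ρ + 8.14×2980 + (z_c − 30.98)×3250
Column 2: 1.59×0 + 11.9×2880 + 15.6×2860 + (z_c − 1.59 − 27.5)×3250
The z_c×3250 term appears on both sides and cancels. Collect the known terms of each column as K = Σ(ρt)_known − 3250 × (depth of known layers): K_1 = 25483.3 − 3250×30.98 = −75201.7; K_2 = 78888 − 3250×(1.59 + 27.5) = −15654.5.
Balance: K_1 + 21.5×ρ = K_2, so ρ = (K_2 − K_1)/21.5 = 59547.2/21.5 = 2770 kg/m³.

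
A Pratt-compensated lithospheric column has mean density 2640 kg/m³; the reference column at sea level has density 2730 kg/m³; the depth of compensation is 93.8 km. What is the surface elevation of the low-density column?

ρ_ref D = ρ (D + h) → h = D (ρ_ref − ρ)/ρ.
h = 93.8 km × (2730 − 2640)/2640 = 3.2 km.

3.2 km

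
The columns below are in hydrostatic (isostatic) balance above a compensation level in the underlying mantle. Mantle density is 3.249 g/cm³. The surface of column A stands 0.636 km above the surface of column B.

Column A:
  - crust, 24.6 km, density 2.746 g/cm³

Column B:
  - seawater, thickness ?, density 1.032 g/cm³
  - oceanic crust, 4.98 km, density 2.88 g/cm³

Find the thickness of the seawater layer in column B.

3.82 km

Take the compensation level at the base of the deeper column (depth z_c below the surface of column A) and equate Σ ρ_i t_i down to z_c; mantle fills any gap and the z_c terms cancel.
Column A: 24.6×2.746 + (z_c − 24.6)×3.249
Column B: 0.636×0 + x×1.032 + 4.98×2.88 + (z_c − 0.636 − 4.98 − x)×3.249
The z_c×3.249 term appears on both sides and cancels. Collect the known terms of each column as K = Σ(ρt)_known − 3.249 × (depth of known layers): K_A = 67.5516 − 3.249×24.6 = −12.3738; K_B = 14.3424 − 3.249×(0.636 + 4.98) = −3.903984.
Balance: K_A = K_B − x×(3.249 − 1.032), so x = (K_B − K_A)/(3.249 − 1.032) = 8.46982/2.217 = 3.82 km.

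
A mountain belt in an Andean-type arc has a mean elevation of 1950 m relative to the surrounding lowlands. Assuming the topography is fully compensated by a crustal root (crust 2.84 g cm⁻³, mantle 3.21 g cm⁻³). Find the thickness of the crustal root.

Balancing pressure at the compensation depth: the weight of the topography is balanced by the buoyancy of the root, ρ_c h = (ρ_m − ρ_c) r.
r = h · ρ_c / (ρ_m − ρ_c) = 1950 m × 2.84 / (3.21 − 2.84) = 15000 m.

15000 m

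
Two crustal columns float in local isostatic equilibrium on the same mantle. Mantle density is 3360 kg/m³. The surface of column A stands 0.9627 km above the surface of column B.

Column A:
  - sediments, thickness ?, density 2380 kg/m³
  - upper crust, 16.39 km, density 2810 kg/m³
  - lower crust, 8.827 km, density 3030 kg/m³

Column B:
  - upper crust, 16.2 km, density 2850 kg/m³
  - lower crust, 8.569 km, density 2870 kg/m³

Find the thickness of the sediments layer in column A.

Take the compensation level at the base of the deeper column (depth z_c below the surface of column A) and equate Σ ρ_i t_i down to z_c; mantle fills any gap and the z_c terms cancel.
Column A: x×2380 + 16.39×2810 + 8.827×3030 + (z_c − 25.217 − x)×3360
Column B: 0.9627×0 + 16.2×2850 + 8.569×2870 + (z_c − 0.9627 − 24.769)×3360
The z_c×3360 term appears on both sides and cancels. Collect the known terms of each column as K = Σ(ρt)_known − 3360 × (depth of known layers): K_A = 72801.71 − 3360×25.217 = −11927.41; K_B = 70763.03 − 3360×(0.9627 + 24.769) = −15695.482.
Balance: K_A − x×(3360 − 2380) = K_B, so x = (K_A − K_B)/(3360 − 2380) = 3768.07/980 = 3.84 km.

3.84 km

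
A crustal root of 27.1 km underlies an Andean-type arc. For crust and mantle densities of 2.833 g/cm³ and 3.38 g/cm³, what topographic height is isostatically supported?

Equating mass per unit area of the two columns: ρ_c h = (ρ_m − ρ_c) r.
h = r (ρ_m − ρ_c) / ρ_c = 27.1 km × (3.38 − 2.833) / 2.833 = 5.23 km.

5.23 km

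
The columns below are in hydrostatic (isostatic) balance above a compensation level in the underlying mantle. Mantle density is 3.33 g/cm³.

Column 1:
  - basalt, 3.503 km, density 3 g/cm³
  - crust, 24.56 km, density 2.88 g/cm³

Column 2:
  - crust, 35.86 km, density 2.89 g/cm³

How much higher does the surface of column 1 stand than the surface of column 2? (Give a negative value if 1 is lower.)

For any compensation level in the mantle, the mantle terms cancel and isostasy reduces to e = (Σt_1 − Σt_2) − (Σ(ρt)_1 − Σ(ρt)_2) / ρ_m.
Σt_1 = 28.063 km; Σt_2 = 35.86 km; Σ(ρt)_1 = 81.2418; Σ(ρt)_2 = 103.6354 (in km·g/cm³).
e = (28.063 − 35.86) − (81.2418 − 103.6354) / 3.33 = −1.07 km.

−1.07 km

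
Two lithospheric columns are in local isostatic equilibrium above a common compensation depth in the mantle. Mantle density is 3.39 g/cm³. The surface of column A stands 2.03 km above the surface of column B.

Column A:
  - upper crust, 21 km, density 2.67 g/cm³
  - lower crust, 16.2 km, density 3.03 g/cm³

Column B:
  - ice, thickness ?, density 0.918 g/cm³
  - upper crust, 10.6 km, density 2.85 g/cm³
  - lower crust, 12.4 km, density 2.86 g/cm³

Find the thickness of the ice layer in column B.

0.718 km

Take the compensation level at the base of the deeper column (depth z_c below the surface of column A) and equate Σ ρ_i t_i down to z_c; mantle fills any gap and the z_c terms cancel.
Column A: 21×2.67 + 16.2×3.03 + (z_c − 37.2)×3.39
Column B: 2.03×0 + x×0.918 + 10.6×2.85 + 12.4×2.86 + (z_c − 2.03 − 23 − x)×3.39
The z_c×3.39 term appears on both sides and cancels. Collect the known terms of each column as K = Σ(ρt)_known − 3.39 × (depth of known layers): K_A = 105.156 − 3.39×37.2 = −20.952; K_B = 65.674 − 3.39×(2.03 + 23) = −19.1777.
Balance: K_A = K_B − x×(3.39 − 0.918), so x = (K_B − K_A)/(3.39 − 0.918) = 1.7743/2.472 = 0.718 km.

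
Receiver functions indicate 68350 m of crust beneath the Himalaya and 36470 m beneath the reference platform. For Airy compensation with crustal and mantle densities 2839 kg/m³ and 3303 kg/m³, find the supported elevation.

Excess crust Δ = 68350 m − 36470 m = 31880 m, split between elevation h and root r with h + r = Δ.
Airy balance ρ_c h = (ρ_m − ρ_c) r gives r = h ρ_c/(ρ_m − ρ_c), so h (1 + ρ_c/(ρ_m − ρ_c)) = Δ, i.e. h = Δ (ρ_m − ρ_c)/ρ_m.
h = 31880 m × 464/3303 = 4480 m.

4480 m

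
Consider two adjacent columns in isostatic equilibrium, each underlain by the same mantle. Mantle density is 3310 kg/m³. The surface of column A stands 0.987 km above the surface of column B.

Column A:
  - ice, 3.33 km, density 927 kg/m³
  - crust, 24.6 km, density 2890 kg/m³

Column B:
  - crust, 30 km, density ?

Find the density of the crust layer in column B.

Take the compensation level at the base of the deeper column (depth z_c below the surface of column A) and equate Σ ρ_i t_i down to z_c; mantle fills any gap and the z_c terms cancel.
Column A: 3.33×927 + 24.6×2890 + (z_c − 27.93)×3310
Column B: 0.987×0 + 30×ρ + (z_c − 0.987 − 30)×3310
The z_c×3310 term appears on both sides and cancels. Collect the known terms of each column as K = Σ(ρt)_known − 3310 × (depth of known layers): K_A = 74180.91 − 3310×27.93 = −18267.39; K_B = 0 − 3310×(0.987 + 30) = −102566.97.
Balance: K_A = K_B + 30×ρ, so ρ = (K_A − K_B)/30 = 84299.6/30 = 2810 kg/m³.

2810 kg/m³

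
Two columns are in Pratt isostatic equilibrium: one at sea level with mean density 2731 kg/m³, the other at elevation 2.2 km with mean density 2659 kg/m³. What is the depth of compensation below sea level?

ρ_ref D = ρ (D + h) → D (ρ_ref − ρ) = ρ h.
D = ρ h/(ρ_ref − ρ) = 2659 × 2.2 km/(2731 − 2659) = 81.2 km.

81.2 km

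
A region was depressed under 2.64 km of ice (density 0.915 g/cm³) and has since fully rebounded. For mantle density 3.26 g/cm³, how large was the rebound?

0.741 km

Removing the load lets mantle flow back in; uplift u satisfies ρ_ice t = ρ_m u.
u = t ρ_ice/ρ_m = 2.64 km × 0.915/3.26 = 0.741 km.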